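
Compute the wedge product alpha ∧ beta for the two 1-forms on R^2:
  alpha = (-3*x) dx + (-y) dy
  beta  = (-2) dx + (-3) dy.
alpha ∧ beta = (9*x - 2*y) dx ∧ dy

Distribute the wedge, using dx_i ∧ dx_j = -dx_j ∧ dx_i and dx_i ∧ dx_i = 0. For each pair (i, j) with i < j, the coefficient of dx_i ∧ dx_j in alpha ∧ beta is (alpha_i * beta_j - alpha_j * beta_i). Collecting: alpha ∧ beta = (9*x - 2*y) dx ∧ dy.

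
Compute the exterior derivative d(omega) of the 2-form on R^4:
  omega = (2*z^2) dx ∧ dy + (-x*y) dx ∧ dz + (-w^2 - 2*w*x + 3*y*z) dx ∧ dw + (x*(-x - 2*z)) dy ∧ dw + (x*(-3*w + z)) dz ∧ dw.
d(omega) = (x + 4*z) dx ∧ dy ∧ dz + (-2*x - 5*z) dx ∧ dy ∧ dw + (-3*w - 3*y + z) dx ∧ dz ∧ dw + (2*x) dy ∧ dz ∧ dw

For a 2-form omega = sum_{i<j} g_{ij} dx_i ∧ dx_j, the exterior derivative is
  d(omega) = sum_{i<j} d(g_{ij}) ∧ dx_i ∧ dx_j = sum_{i<j, k} (∂g_{ij}/∂x_k) dx_k ∧ dx_i ∧ dx_j.
Expand each term, using dx_k ∧ dx_i ∧ dx_j = sgn(permutation) dx_{(a)} ∧ dx_{(b)} ∧ dx_{(c)} with (a < b < c) sorted:
  d(2*z^2) includes (∂/∂z)(2*z^2) dz = (4*z) dz, which multiplied by dx ∧ dy gives (4*z) dx ∧ dy ∧ dz
  d(-x*y) includes (∂/∂y)(-x*y) dy = (-x) dy, which multiplied by dx ∧ dz gives (x) dx ∧ dy ∧ dz
  d(-w^2 - 2*w*x + 3*y*z) includes (∂/∂y)(-w^2 - 2*w*x + 3*y*z) dy = (3*z) dy, which multiplied by dx ∧ dw gives (-3*z) dx ∧ dy ∧ dw
  d(-w^2 - 2*w*x + 3*y*z) includes (∂/∂z)(-w^2 - 2*w*x + 3*y*z) dz = (3*y) dz, which multiplied by dx ∧ dw gives (-3*y) dx ∧ dz ∧ dw
  d(x*(-x - 2*z)) includes (∂/∂x)(x*(-x - 2*z)) dx = (-2*x - 2*z) dx, which multiplied by dy ∧ dw gives (-2*x - 2*z) dx ∧ dy ∧ dw
  d(x*(-x - 2*z)) includes (∂/∂z)(x*(-x - 2*z)) dz = (-2*x) dz, which multiplied by dy ∧ dw gives (2*x) dy ∧ dz ∧ dw
  d(x*(-3*w + z)) includes (∂/∂x)(x*(-3*w + z)) dx = (-3*w + z) dx, which multiplied by dz ∧ dw gives (-3*w + z) dx ∧ dz ∧ dw
Collecting like 3-forms: d(omega) = (x + 4*z) dx ∧ dy ∧ dz + (-2*x - 5*z) dx ∧ dy ∧ dw + (-3*w - 3*y + z) dx ∧ dz ∧ dw + (2*x) dy ∧ dz ∧ dw.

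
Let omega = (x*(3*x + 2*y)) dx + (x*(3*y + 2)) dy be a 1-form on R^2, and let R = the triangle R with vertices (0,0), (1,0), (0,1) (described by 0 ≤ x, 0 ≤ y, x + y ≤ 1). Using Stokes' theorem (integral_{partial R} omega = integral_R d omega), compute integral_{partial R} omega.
integral_(partial R) omega = 7/6

Stokes: integral_partial_R omega = integral_R d omega with d omega = (∂Q/∂x - ∂P/∂y) dx ∧ dy.
  ∂Q/∂x = 3*y + 2
  ∂P/∂y = 2*x
  integrand = ∂Q/∂x - ∂P/∂y = -2*x + 3*y + 2.
Integrating over R: integral_0^1 integral_0^{1-x} (-2*x + 3*y + 2) dy dx = 7/6.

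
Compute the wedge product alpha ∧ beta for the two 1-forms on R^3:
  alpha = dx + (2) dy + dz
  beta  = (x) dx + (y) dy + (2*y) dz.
alpha ∧ beta = (-2*x + y) dx ∧ dy + (-x + 2*y) dx ∧ dz + (3*y) dy ∧ dz

Distribute the wedge, using dx_i ∧ dx_j = -dx_j ∧ dx_i and dx_i ∧ dx_i = 0. For each pair (i, j) with i < j, the coefficient of dx_i ∧ dx_j in alpha ∧ beta is (alpha_i * beta_j - alpha_j * beta_i). Collecting: alpha ∧ beta = (-2*x + y) dx ∧ dy + (-x + 2*y) dx ∧ dz + (3*y) dy ∧ dz.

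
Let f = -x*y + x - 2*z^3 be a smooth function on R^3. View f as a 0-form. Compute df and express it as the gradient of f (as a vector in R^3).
df = (1 - y) dx + (-x) dy + (-6*z^2) dz; grad f = (1 - y, -x, -6*z^2)

For a 0-form f, d f = (∂f/∂x) dx + (∂f/∂y) dy + (∂f/∂z) dz. The components of the vector representation are exactly the entries of grad f in Cartesian coordinates:
  ∂f/∂x = 1 - y
  ∂f/∂y = -x
  ∂f/∂z = -6*z^2.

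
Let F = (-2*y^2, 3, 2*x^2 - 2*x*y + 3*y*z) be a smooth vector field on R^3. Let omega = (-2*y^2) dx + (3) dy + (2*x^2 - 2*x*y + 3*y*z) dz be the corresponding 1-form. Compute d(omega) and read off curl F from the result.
d(omega) = (-2*x + 3*z) dy ∧ dz + (-4*x + 2*y) dz ∧ dx + (4*y) dx ∧ dy; curl F = (-2*x + 3*z, -4*x + 2*y, 4*y)

d omega = sum_{i<j} (∂f_j/∂x_i - ∂f_i/∂x_j) dx_i ∧ dx_j. Under the identification (dy ∧ dz, dz ∧ dx, dx ∧ dy) ↔ (e_x, e_y, e_z), the coefficients are exactly the components of curl F. Compute:
  ∂R/∂y - ∂Q/∂z = (-2*x + 3*z) - (0) = -2*x + 3*z
  ∂P/∂z - ∂R/∂x = (0) - (4*x - 2*y) = -4*x + 2*y
  ∂Q/∂x - ∂P/∂y = (0) - (-4*y) = 4*y.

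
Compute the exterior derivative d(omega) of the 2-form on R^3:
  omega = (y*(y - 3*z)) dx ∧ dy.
d(omega) = (-3*y) dx ∧ dy ∧ dz

For a 2-form omega = sum_{i<j} g_{ij} dx_i ∧ dx_j, the exterior derivative is
  d(omega) = sum_{i<j} d(g_{ij}) ∧ dx_i ∧ dx_j = sum_{i<j, k} (∂g_{ij}/∂x_k) dx_k ∧ dx_i ∧ dx_j.
Expand each term, using dx_k ∧ dx_i ∧ dx_j = sgn(permutation) dx_{(a)} ∧ dx_{(b)} ∧ dx_{(c)} with (a < b < c) sorted:
  d(y*(y - 3*z)) includes (∂/∂z)(y*(y - 3*z)) dz = (-3*y) dz, which multiplied by dx ∧ dy gives (-3*y) dx ∧ dy ∧ dz
Collecting like 3-forms: d(omega) = (-3*y) dx ∧ dy ∧ dz.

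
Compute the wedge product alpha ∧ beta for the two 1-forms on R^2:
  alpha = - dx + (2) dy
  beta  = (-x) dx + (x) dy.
alpha ∧ beta = (x) dx ∧ dy

Distribute the wedge, using dx_i ∧ dx_j = -dx_j ∧ dx_i and dx_i ∧ dx_i = 0. For each pair (i, j) with i < j, the coefficient of dx_i ∧ dx_j in alpha ∧ beta is (alpha_i * beta_j - alpha_j * beta_i). Collecting: alpha ∧ beta = (x) dx ∧ dy.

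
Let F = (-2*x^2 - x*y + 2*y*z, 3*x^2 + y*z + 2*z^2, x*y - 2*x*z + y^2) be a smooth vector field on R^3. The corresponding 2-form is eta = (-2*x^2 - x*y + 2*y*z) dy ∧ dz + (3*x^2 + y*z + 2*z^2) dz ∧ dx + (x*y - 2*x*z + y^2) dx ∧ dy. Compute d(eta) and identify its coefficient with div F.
d(eta) = (-6*x - y + z) dx ∧ dy ∧ dz; div F = -6*x - y + z

For a 2-form in R^3 of the form above, applying d gives a 3-form with coefficient ∂P/∂x + ∂Q/∂y + ∂R/∂z:
  ∂P/∂x = -4*x - y
  ∂Q/∂y = z
  ∂R/∂z = -2*x
Sum = -6*x - y + z, which is exactly div F.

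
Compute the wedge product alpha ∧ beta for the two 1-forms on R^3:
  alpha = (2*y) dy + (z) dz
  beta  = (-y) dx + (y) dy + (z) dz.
alpha ∧ beta = (2*y^2) dx ∧ dy + (y*z) dy ∧ dz + (y*z) dx ∧ dz

Distribute the wedge, using dx_i ∧ dx_j = -dx_j ∧ dx_i and dx_i ∧ dx_i = 0. For each pair (i, j) with i < j, the coefficient of dx_i ∧ dx_j in alpha ∧ beta is (alpha_i * beta_j - alpha_j * beta_i). Collecting: alpha ∧ beta = (2*y^2) dx ∧ dy + (y*z) dy ∧ dz + (y*z) dx ∧ dz.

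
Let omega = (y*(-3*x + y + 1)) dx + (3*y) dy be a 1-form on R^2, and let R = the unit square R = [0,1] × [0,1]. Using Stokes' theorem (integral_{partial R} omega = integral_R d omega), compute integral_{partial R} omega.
integral_(partial R) omega = -1/2

Stokes: integral_partial_R omega = integral_R d omega with d omega = (∂Q/∂x - ∂P/∂y) dx ∧ dy.
  ∂Q/∂x = 0
  ∂P/∂y = -3*x + 2*y + 1
  integrand = ∂Q/∂x - ∂P/∂y = 3*x - 2*y - 1.
Integrating over R: integral_0^1 integral_0^1 (3*x - 2*y - 1) dx dy = -1/2.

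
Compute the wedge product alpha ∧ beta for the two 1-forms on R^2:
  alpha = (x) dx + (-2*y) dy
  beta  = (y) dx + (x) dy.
alpha ∧ beta = (x^2 + 2*y^2) dx ∧ dy

Distribute the wedge, using dx_i ∧ dx_j = -dx_j ∧ dx_i and dx_i ∧ dx_i = 0. For each pair (i, j) with i < j, the coefficient of dx_i ∧ dx_j in alpha ∧ beta is (alpha_i * beta_j - alpha_j * beta_i). Collecting: alpha ∧ beta = (x^2 + 2*y^2) dx ∧ dy.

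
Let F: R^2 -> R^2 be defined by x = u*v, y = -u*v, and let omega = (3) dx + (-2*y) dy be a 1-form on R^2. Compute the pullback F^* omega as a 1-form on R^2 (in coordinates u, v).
F^* omega = (v*(-2*u*v + 3)) du + (u*(-2*u*v + 3)) dv

Using F^*(f dg) = (f ∘ F) d(g ∘ F), substitute each coordinate x_i by F_i(u, v) in f_i, and replace dx_i by d F_i = (∂F_i/∂u) du + (∂F_i/∂v) dv.
  For the x component: f_1(F) = 3; d F_1 = (v) du + (u) dv
  For the y component: f_2(F) = 2*u*v; d F_2 = (-v) du + (-u) dv
Combining and collecting du, dv coefficients:
  coeff of du: v*(-2*u*v + 3)
  coeff of dv: u*(-2*u*v + 3)
F^* omega = (v*(-2*u*v + 3)) du + (u*(-2*u*v + 3)) dv.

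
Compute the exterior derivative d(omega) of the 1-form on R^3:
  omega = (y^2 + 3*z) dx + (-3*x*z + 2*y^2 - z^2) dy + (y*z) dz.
d(omega) = (-2*y - 3*z) dx ∧ dy + (-3) dx ∧ dz + (3*x + 3*z) dy ∧ dz

For a 1-form omega = sum_i f_i dx_i, the exterior derivative is
  d(omega) = sum_{i < j} (∂f_j/∂x_i - ∂f_i/∂x_j) dx_i ∧ dx_j.
  coefficient of dx ∧ dy: ∂f_2/∂x - ∂f_1/∂y = ∂(-3*x*z + 2*y^2 - z^2)/∂x - ∂(y^2 + 3*z)/∂y = -2*y - 3*z
  coefficient of dx ∧ dz: ∂f_3/∂x - ∂f_1/∂z = ∂(y*z)/∂x - ∂(y^2 + 3*z)/∂z = -3
  coefficient of dy ∧ dz: ∂f_3/∂y - ∂f_2/∂z = ∂(y*z)/∂y - ∂(-3*x*z + 2*y^2 - z^2)/∂z = 3*x + 3*z
Assembling: d(omega) = (-2*y - 3*z) dx ∧ dy + (-3) dx ∧ dz + (3*x + 3*z) dy ∧ dz.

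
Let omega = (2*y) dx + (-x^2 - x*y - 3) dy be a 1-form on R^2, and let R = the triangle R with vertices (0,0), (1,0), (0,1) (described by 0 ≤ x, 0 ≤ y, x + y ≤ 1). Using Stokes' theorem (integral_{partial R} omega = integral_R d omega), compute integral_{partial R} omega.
integral_(partial R) omega = -3/2

Stokes: integral_partial_R omega = integral_R d omega with d omega = (∂Q/∂x - ∂P/∂y) dx ∧ dy.
  ∂Q/∂x = -2*x - y
  ∂P/∂y = 2
  integrand = ∂Q/∂x - ∂P/∂y = -2*x - y - 2.
Integrating over R: integral_0^1 integral_0^{1-x} (-2*x - y - 2) dy dx = -3/2.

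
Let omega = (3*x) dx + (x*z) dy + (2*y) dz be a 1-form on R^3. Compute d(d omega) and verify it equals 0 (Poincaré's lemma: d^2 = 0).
d(d omega) = 0

Step 1: d omega = sum_{i<j} (∂f_j/∂x_i - ∂f_i/∂x_j) dx_i ∧ dx_j:
  coeff of dx ∧ dy: z
  coeff of dx ∧ dz: 0
  coeff of dy ∧ dz: 2 - x
Step 2: Apply d again to each 2-form coefficient. The only possible 3-form in R^3 is dx ∧ dy ∧ dz, with coefficient
  ∂(coeff of dy∧dz)/∂x - ∂(coeff of dx∧dz)/∂y + ∂(coeff of dx∧dy)/∂z
  = ∂/∂x (2 - x) - ∂/∂y (0) + ∂/∂z (z).
Each of these terms simplifies to sums of mixed partials that cancel in pairs. The result is 0 (by equality of mixed partials for smooth functions — Schwarz / Clairaut).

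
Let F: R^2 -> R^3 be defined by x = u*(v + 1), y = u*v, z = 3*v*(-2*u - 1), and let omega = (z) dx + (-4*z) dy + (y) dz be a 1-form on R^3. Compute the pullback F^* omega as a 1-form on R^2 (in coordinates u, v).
F^* omega = (3*v*(4*u*v - 2*u + 3*v - 1)) du + (6*u*v*(2*u + 1)) dv

Using F^*(f dg) = (f ∘ F) d(g ∘ F), substitute each coordinate x_i by F_i(u, v) in f_i, and replace dx_i by d F_i = (∂F_i/∂u) du + (∂F_i/∂v) dv.
  For the x component: f_1(F) = 3*v*(-2*u - 1); d F_1 = (v + 1) du + (u) dv
  For the y component: f_2(F) = 12*v*(2*u + 1); d F_2 = (v) du + (u) dv
  For the z component: f_3(F) = u*v; d F_3 = (-6*v) du + (-6*u - 3) dv
Combining and collecting du, dv coefficients:
  coeff of du: 3*v*(4*u*v - 2*u + 3*v - 1)
  coeff of dv: 6*u*v*(2*u + 1)
F^* omega = (3*v*(4*u*v - 2*u + 3*v - 1)) du + (6*u*v*(2*u + 1)) dv.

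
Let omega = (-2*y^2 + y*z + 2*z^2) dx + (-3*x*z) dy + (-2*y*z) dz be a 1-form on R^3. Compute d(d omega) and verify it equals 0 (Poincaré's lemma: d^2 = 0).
d(d omega) = 0

Step 1: d omega = sum_{i<j} (∂f_j/∂x_i - ∂f_i/∂x_j) dx_i ∧ dx_j:
  coeff of dx ∧ dy: 4*y - 4*z
  coeff of dx ∧ dz: -y - 4*z
  coeff of dy ∧ dz: 3*x - 2*z
Step 2: Apply d again to each 2-form coefficient. The only possible 3-form in R^3 is dx ∧ dy ∧ dz, with coefficient
  ∂(coeff of dy∧dz)/∂x - ∂(coeff of dx∧dz)/∂y + ∂(coeff of dx∧dy)/∂z
  = ∂/∂x (3*x - 2*z) - ∂/∂y (-y - 4*z) + ∂/∂z (4*y - 4*z).
Each of these terms simplifies to sums of mixed partials that cancel in pairs. The result is 0 (by equality of mixed partials for smooth functions — Schwarz / Clairaut).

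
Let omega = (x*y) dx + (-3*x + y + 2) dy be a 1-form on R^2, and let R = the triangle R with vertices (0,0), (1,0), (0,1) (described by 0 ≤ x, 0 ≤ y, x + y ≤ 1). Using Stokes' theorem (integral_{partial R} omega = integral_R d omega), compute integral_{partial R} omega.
integral_(partial R) omega = -5/3

Stokes: integral_partial_R omega = integral_R d omega with d omega = (∂Q/∂x - ∂P/∂y) dx ∧ dy.
  ∂Q/∂x = -3
  ∂P/∂y = x
  integrand = ∂Q/∂x - ∂P/∂y = -x - 3.
Integrating over R: integral_0^1 integral_0^{1-x} (-x - 3) dy dx = -5/3.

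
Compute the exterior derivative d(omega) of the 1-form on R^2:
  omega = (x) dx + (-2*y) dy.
d(omega) = 0

For a 1-form omega = sum_i f_i dx_i, the exterior derivative is
  d(omega) = sum_{i < j} (∂f_j/∂x_i - ∂f_i/∂x_j) dx_i ∧ dx_j.

Assembling: d(omega) = 0.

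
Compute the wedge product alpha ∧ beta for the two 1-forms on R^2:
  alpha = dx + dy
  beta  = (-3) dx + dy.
alpha ∧ beta = (4) dx ∧ dy

Distribute the wedge, using dx_i ∧ dx_j = -dx_j ∧ dx_i and dx_i ∧ dx_i = 0. For each pair (i, j) with i < j, the coefficient of dx_i ∧ dx_j in alpha ∧ beta is (alpha_i * beta_j - alpha_j * beta_i). Collecting: alpha ∧ beta = (4) dx ∧ dy.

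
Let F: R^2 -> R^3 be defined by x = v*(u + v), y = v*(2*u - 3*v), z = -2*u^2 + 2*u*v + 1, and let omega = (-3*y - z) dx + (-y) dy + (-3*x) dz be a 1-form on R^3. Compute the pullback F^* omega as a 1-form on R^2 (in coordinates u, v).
F^* omega = (v*(14*u^2 - 6*u*v + 9*v^2 - 1)) du + (2*u^3 - 14*u^2*v + 5*u*v^2 - u - 2*v) dv

Using F^*(f dg) = (f ∘ F) d(g ∘ F), substitute each coordinate x_i by F_i(u, v) in f_i, and replace dx_i by d F_i = (∂F_i/∂u) du + (∂F_i/∂v) dv.
  For the x component: f_1(F) = 2*u^2 - 8*u*v + 9*v^2 - 1; d F_1 = (v) du + (u + 2*v) dv
  For the y component: f_2(F) = v*(-2*u + 3*v); d F_2 = (2*v) du + (2*u - 6*v) dv
  For the z component: f_3(F) = 3*v*(-u - v); d F_3 = (-4*u + 2*v) du + (2*u) dv
Combining and collecting du, dv coefficients:
  coeff of du: v*(14*u^2 - 6*u*v + 9*v^2 - 1)
  coeff of dv: 2*u^3 - 14*u^2*v + 5*u*v^2 - u - 2*v
F^* omega = (v*(14*u^2 - 6*u*v + 9*v^2 - 1)) du + (2*u^3 - 14*u^2*v + 5*u*v^2 - u - 2*v) dv.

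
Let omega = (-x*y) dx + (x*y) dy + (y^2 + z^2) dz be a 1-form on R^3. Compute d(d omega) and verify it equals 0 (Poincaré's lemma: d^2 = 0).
d(d omega) = 0

Step 1: d omega = sum_{i<j} (∂f_j/∂x_i - ∂f_i/∂x_j) dx_i ∧ dx_j:
  coeff of dx ∧ dy: x + y
  coeff of dx ∧ dz: 0
  coeff of dy ∧ dz: 2*y
Step 2: Apply d again to each 2-form coefficient. The only possible 3-form in R^3 is dx ∧ dy ∧ dz, with coefficient
  ∂(coeff of dy∧dz)/∂x - ∂(coeff of dx∧dz)/∂y + ∂(coeff of dx∧dy)/∂z
  = ∂/∂x (2*y) - ∂/∂y (0) + ∂/∂z (x + y).
Each of these terms simplifies to sums of mixed partials that cancel in pairs. The result is 0 (by equality of mixed partials for smooth functions — Schwarz / Clairaut).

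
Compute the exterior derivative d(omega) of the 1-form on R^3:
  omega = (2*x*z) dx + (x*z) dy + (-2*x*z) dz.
d(omega) = (z) dx ∧ dy + (-2*x - 2*z) dx ∧ dz + (-x) dy ∧ dz

For a 1-form omega = sum_i f_i dx_i, the exterior derivative is
  d(omega) = sum_{i < j} (∂f_j/∂x_i - ∂f_i/∂x_j) dx_i ∧ dx_j.
  coefficient of dx ∧ dy: ∂f_2/∂x - ∂f_1/∂y = ∂(x*z)/∂x - ∂(2*x*z)/∂y = z
  coefficient of dx ∧ dz: ∂f_3/∂x - ∂f_1/∂z = ∂(-2*x*z)/∂x - ∂(2*x*z)/∂z = -2*x - 2*z
  coefficient of dy ∧ dz: ∂f_3/∂y - ∂f_2/∂z = ∂(-2*x*z)/∂y - ∂(x*z)/∂z = -x
Assembling: d(omega) = (z) dx ∧ dy + (-2*x - 2*z) dx ∧ dz + (-x) dy ∧ dz.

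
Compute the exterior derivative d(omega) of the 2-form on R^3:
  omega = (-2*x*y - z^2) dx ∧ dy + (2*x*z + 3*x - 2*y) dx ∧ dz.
d(omega) = (2 - 2*z) dx ∧ dy ∧ dz

For a 2-form omega = sum_{i<j} g_{ij} dx_i ∧ dx_j, the exterior derivative is
  d(omega) = sum_{i<j} d(g_{ij}) ∧ dx_i ∧ dx_j = sum_{i<j, k} (∂g_{ij}/∂x_k) dx_k ∧ dx_i ∧ dx_j.
Expand each term, using dx_k ∧ dx_i ∧ dx_j = sgn(permutation) dx_{(a)} ∧ dx_{(b)} ∧ dx_{(c)} with (a < b < c) sorted:
  d(-2*x*y - z^2) includes (∂/∂z)(-2*x*y - z^2) dz = (-2*z) dz, which multiplied by dx ∧ dy gives (-2*z) dx ∧ dy ∧ dz
  d(2*x*z + 3*x - 2*y) includes (∂/∂y)(2*x*z + 3*x - 2*y) dy = (-2) dy, which multiplied by dx ∧ dz gives (2) dx ∧ dy ∧ dz
Collecting like 3-forms: d(omega) = (2 - 2*z) dx ∧ dy ∧ dz.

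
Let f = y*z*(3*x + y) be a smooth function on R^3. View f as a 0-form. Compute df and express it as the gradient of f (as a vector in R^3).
df = (3*y*z) dx + (z*(3*x + 2*y)) dy + (y*(3*x + y)) dz; grad f = (3*y*z, z*(3*x + 2*y), y*(3*x + y))

For a 0-form f, d f = (∂f/∂x) dx + (∂f/∂y) dy + (∂f/∂z) dz. The components of the vector representation are exactly the entries of grad f in Cartesian coordinates:
  ∂f/∂x = 3*y*z
  ∂f/∂y = z*(3*x + 2*y)
  ∂f/∂z = y*(3*x + y).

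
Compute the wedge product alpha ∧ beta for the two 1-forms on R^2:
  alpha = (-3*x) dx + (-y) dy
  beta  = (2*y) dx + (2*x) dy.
alpha ∧ beta = (-6*x^2 + 2*y^2) dx ∧ dy

Distribute the wedge, using dx_i ∧ dx_j = -dx_j ∧ dx_i and dx_i ∧ dx_i = 0. For each pair (i, j) with i < j, the coefficient of dx_i ∧ dx_j in alpha ∧ beta is (alpha_i * beta_j - alpha_j * beta_i). Collecting: alpha ∧ beta = (-6*x^2 + 2*y^2) dx ∧ dy.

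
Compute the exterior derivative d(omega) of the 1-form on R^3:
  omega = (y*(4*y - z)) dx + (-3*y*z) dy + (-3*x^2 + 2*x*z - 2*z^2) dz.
d(omega) = (-8*y + z) dx ∧ dy + (-6*x + y + 2*z) dx ∧ dz + (3*y) dy ∧ dz

For a 1-form omega = sum_i f_i dx_i, the exterior derivative is
  d(omega) = sum_{i < j} (∂f_j/∂x_i - ∂f_i/∂x_j) dx_i ∧ dx_j.
  coefficient of dx ∧ dy: ∂f_2/∂x - ∂f_1/∂y = ∂(-3*y*z)/∂x - ∂(y*(4*y - z))/∂y = -8*y + z
  coefficient of dx ∧ dz: ∂f_3/∂x - ∂f_1/∂z = ∂(-3*x^2 + 2*x*z - 2*z^2)/∂x - ∂(y*(4*y - z))/∂z = -6*x + y + 2*z
  coefficient of dy ∧ dz: ∂f_3/∂y - ∂f_2/∂z = ∂(-3*x^2 + 2*x*z - 2*z^2)/∂y - ∂(-3*y*z)/∂z = 3*y
Assembling: d(omega) = (-8*y + z) dx ∧ dy + (-6*x + y + 2*z) dx ∧ dz + (3*y) dy ∧ dz.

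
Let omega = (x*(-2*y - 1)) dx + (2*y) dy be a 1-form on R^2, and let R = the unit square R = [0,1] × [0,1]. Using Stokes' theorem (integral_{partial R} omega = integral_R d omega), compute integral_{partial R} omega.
integral_(partial R) omega = 1

Stokes: integral_partial_R omega = integral_R d omega with d omega = (∂Q/∂x - ∂P/∂y) dx ∧ dy.
  ∂Q/∂x = 0
  ∂P/∂y = -2*x
  integrand = ∂Q/∂x - ∂P/∂y = 2*x.
Integrating over R: integral_0^1 integral_0^1 (2*x) dx dy = 1.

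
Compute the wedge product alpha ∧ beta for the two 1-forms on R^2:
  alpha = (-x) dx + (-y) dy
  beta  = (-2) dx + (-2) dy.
alpha ∧ beta = (2*x - 2*y) dx ∧ dy

Distribute the wedge, using dx_i ∧ dx_j = -dx_j ∧ dx_i and dx_i ∧ dx_i = 0. For each pair (i, j) with i < j, the coefficient of dx_i ∧ dx_j in alpha ∧ beta is (alpha_i * beta_j - alpha_j * beta_i). Collecting: alpha ∧ beta = (2*x - 2*y) dx ∧ dy.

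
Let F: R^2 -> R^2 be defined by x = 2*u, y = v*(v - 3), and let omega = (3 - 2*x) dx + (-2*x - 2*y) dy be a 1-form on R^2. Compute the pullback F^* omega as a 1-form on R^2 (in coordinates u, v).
F^* omega = (6 - 8*u) du + (-8*u*v + 12*u - 4*v^3 + 18*v^2 - 18*v) dv

Using F^*(f dg) = (f ∘ F) d(g ∘ F), substitute each coordinate x_i by F_i(u, v) in f_i, and replace dx_i by d F_i = (∂F_i/∂u) du + (∂F_i/∂v) dv.
  For the x component: f_1(F) = 3 - 4*u; d F_1 = (2) du + (0) dv
  For the y component: f_2(F) = -4*u - 2*v^2 + 6*v; d F_2 = (0) du + (2*v - 3) dv
Combining and collecting du, dv coefficients:
  coeff of du: 6 - 8*u
  coeff of dv: -8*u*v + 12*u - 4*v^3 + 18*v^2 - 18*v
F^* omega = (6 - 8*u) du + (-8*u*v + 12*u - 4*v^3 + 18*v^2 - 18*v) dv.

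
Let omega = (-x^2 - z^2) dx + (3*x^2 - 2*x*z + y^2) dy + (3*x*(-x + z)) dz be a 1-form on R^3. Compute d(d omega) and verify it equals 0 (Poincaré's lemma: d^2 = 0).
d(d omega) = 0

Step 1: d omega = sum_{i<j} (∂f_j/∂x_i - ∂f_i/∂x_j) dx_i ∧ dx_j:
  coeff of dx ∧ dy: 6*x - 2*z
  coeff of dx ∧ dz: -6*x + 5*z
  coeff of dy ∧ dz: 2*x
Step 2: Apply d again to each 2-form coefficient. The only possible 3-form in R^3 is dx ∧ dy ∧ dz, with coefficient
  ∂(coeff of dy∧dz)/∂x - ∂(coeff of dx∧dz)/∂y + ∂(coeff of dx∧dy)/∂z
  = ∂/∂x (2*x) - ∂/∂y (-6*x + 5*z) + ∂/∂z (6*x - 2*z).
Each of these terms simplifies to sums of mixed partials that cancel in pairs. The result is 0 (by equality of mixed partials for smooth functions — Schwarz / Clairaut).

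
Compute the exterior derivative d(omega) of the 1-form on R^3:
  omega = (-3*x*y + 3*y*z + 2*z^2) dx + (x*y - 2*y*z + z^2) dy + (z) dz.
d(omega) = (3*x + y - 3*z) dx ∧ dy + (-3*y - 4*z) dx ∧ dz + (2*y - 2*z) dy ∧ dz

For a 1-form omega = sum_i f_i dx_i, the exterior derivative is
  d(omega) = sum_{i < j} (∂f_j/∂x_i - ∂f_i/∂x_j) dx_i ∧ dx_j.
  coefficient of dx ∧ dy: ∂f_2/∂x - ∂f_1/∂y = ∂(x*y - 2*y*z + z^2)/∂x - ∂(-3*x*y + 3*y*z + 2*z^2)/∂y = 3*x + y - 3*z
  coefficient of dx ∧ dz: ∂f_3/∂x - ∂f_1/∂z = ∂(z)/∂x - ∂(-3*x*y + 3*y*z + 2*z^2)/∂z = -3*y - 4*z
  coefficient of dy ∧ dz: ∂f_3/∂y - ∂f_2/∂z = ∂(z)/∂y - ∂(x*y - 2*y*z + z^2)/∂z = 2*y - 2*z
Assembling: d(omega) = (3*x + y - 3*z) dx ∧ dy + (-3*y - 4*z) dx ∧ dz + (2*y - 2*z) dy ∧ dz.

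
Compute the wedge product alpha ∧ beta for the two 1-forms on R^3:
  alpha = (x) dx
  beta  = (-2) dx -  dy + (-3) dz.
alpha ∧ beta = (-x) dx ∧ dy + (-3*x) dx ∧ dz

Distribute the wedge, using dx_i ∧ dx_j = -dx_j ∧ dx_i and dx_i ∧ dx_i = 0. For each pair (i, j) with i < j, the coefficient of dx_i ∧ dx_j in alpha ∧ beta is (alpha_i * beta_j - alpha_j * beta_i). Collecting: alpha ∧ beta = (-x) dx ∧ dy + (-3*x) dx ∧ dz.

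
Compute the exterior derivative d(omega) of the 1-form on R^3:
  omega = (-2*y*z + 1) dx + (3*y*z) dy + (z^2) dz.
d(omega) = (2*z) dx ∧ dy + (2*y) dx ∧ dz + (-3*y) dy ∧ dz

For a 1-form omega = sum_i f_i dx_i, the exterior derivative is
  d(omega) = sum_{i < j} (∂f_j/∂x_i - ∂f_i/∂x_j) dx_i ∧ dx_j.
  coefficient of dx ∧ dy: ∂f_2/∂x - ∂f_1/∂y = ∂(3*y*z)/∂x - ∂(-2*y*z + 1)/∂y = 2*z
  coefficient of dx ∧ dz: ∂f_3/∂x - ∂f_1/∂z = ∂(z^2)/∂x - ∂(-2*y*z + 1)/∂z = 2*y
  coefficient of dy ∧ dz: ∂f_3/∂y - ∂f_2/∂z = ∂(z^2)/∂y - ∂(3*y*z)/∂z = -3*y
Assembling: d(omega) = (2*z) dx ∧ dy + (2*y) dx ∧ dz + (-3*y) dy ∧ dz.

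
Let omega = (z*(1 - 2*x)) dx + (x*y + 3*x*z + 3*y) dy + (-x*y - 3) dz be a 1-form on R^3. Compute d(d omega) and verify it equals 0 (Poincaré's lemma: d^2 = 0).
d(d omega) = 0

Step 1: d omega = sum_{i<j} (∂f_j/∂x_i - ∂f_i/∂x_j) dx_i ∧ dx_j:
  coeff of dx ∧ dy: y + 3*z
  coeff of dx ∧ dz: 2*x - y - 1
  coeff of dy ∧ dz: -4*x
Step 2: Apply d again to each 2-form coefficient. The only possible 3-form in R^3 is dx ∧ dy ∧ dz, with coefficient
  ∂(coeff of dy∧dz)/∂x - ∂(coeff of dx∧dz)/∂y + ∂(coeff of dx∧dy)/∂z
  = ∂/∂x (-4*x) - ∂/∂y (2*x - y - 1) + ∂/∂z (y + 3*z).
Each of these terms simplifies to sums of mixed partials that cancel in pairs. The result is 0 (by equality of mixed partials for smooth functions — Schwarz / Clairaut).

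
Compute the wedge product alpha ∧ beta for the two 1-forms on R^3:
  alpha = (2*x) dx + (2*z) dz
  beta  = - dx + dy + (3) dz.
alpha ∧ beta = (2*x) dx ∧ dy + (6*x + 2*z) dx ∧ dz + (-2*z) dy ∧ dz

Distribute the wedge, using dx_i ∧ dx_j = -dx_j ∧ dx_i and dx_i ∧ dx_i = 0. For each pair (i, j) with i < j, the coefficient of dx_i ∧ dx_j in alpha ∧ beta is (alpha_i * beta_j - alpha_j * beta_i). Collecting: alpha ∧ beta = (2*x) dx ∧ dy + (6*x + 2*z) dx ∧ dz + (-2*z) dy ∧ dz.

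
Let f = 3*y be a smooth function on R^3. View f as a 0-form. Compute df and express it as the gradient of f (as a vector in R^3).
df = (0) dx + (3) dy + (0) dz; grad f = (0, 3, 0)

For a 0-form f, d f = (∂f/∂x) dx + (∂f/∂y) dy + (∂f/∂z) dz. The components of the vector representation are exactly the entries of grad f in Cartesian coordinates:
  ∂f/∂x = 0
  ∂f/∂y = 3
  ∂f/∂z = 0.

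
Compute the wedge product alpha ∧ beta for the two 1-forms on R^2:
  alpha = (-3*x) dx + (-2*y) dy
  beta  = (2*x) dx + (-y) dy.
alpha ∧ beta = (7*x*y) dx ∧ dy

Distribute the wedge, using dx_i ∧ dx_j = -dx_j ∧ dx_i and dx_i ∧ dx_i = 0. For each pair (i, j) with i < j, the coefficient of dx_i ∧ dx_j in alpha ∧ beta is (alpha_i * beta_j - alpha_j * beta_i). Collecting: alpha ∧ beta = (7*x*y) dx ∧ dy.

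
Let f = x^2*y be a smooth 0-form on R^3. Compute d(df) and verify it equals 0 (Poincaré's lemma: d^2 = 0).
d(df) = 0

Step 1: df = sum_i (∂f/∂x_i) dx_i = (2*x*y) dx + (x^2) dy + (0) dz.
Step 2: Apply d again. Using the 1-form formula, the coefficient of dx ∧ dy in d(df) is ∂^2 f/∂x ∂y - ∂^2 f/∂y ∂x = (2*x) - (2*x) = 0 (equality of mixed partials for smooth f).
Similarly for dx ∧ dz and dy ∧ dz — all coefficients vanish. So d(df) = 0.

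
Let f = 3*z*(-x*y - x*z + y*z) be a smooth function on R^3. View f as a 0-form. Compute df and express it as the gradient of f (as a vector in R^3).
df = (3*z*(-y - z)) dx + (3*z*(-x + z)) dy + (-3*x*y - 6*x*z + 6*y*z) dz; grad f = (3*z*(-y - z), 3*z*(-x + z), -3*x*y - 6*x*z + 6*y*z)

For a 0-form f, d f = (∂f/∂x) dx + (∂f/∂y) dy + (∂f/∂z) dz. The components of the vector representation are exactly the entries of grad f in Cartesian coordinates:
  ∂f/∂x = 3*z*(-y - z)
  ∂f/∂y = 3*z*(-x + z)
  ∂f/∂z = -3*x*y - 6*x*z + 6*y*z.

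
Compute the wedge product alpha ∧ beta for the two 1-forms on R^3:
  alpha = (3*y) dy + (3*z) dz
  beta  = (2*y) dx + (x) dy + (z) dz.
alpha ∧ beta = (-6*y^2) dx ∧ dy + (3*z*(-x + y)) dy ∧ dz + (-6*y*z) dx ∧ dz

Distribute the wedge, using dx_i ∧ dx_j = -dx_j ∧ dx_i and dx_i ∧ dx_i = 0. For each pair (i, j) with i < j, the coefficient of dx_i ∧ dx_j in alpha ∧ beta is (alpha_i * beta_j - alpha_j * beta_i). Collecting: alpha ∧ beta = (-6*y^2) dx ∧ dy + (3*z*(-x + y)) dy ∧ dz + (-6*y*z) dx ∧ dz.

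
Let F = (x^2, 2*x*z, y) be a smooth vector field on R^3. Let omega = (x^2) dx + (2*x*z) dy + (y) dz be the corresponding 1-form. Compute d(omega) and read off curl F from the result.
d(omega) = (1 - 2*x) dy ∧ dz + (0) dz ∧ dx + (2*z) dx ∧ dy; curl F = (1 - 2*x, 0, 2*z)

d omega = sum_{i<j} (∂f_j/∂x_i - ∂f_i/∂x_j) dx_i ∧ dx_j. Under the identification (dy ∧ dz, dz ∧ dx, dx ∧ dy) ↔ (e_x, e_y, e_z), the coefficients are exactly the components of curl F. Compute:
  ∂R/∂y - ∂Q/∂z = (1) - (2*x) = 1 - 2*x
  ∂P/∂z - ∂R/∂x = (0) - (0) = 0
  ∂Q/∂x - ∂P/∂y = (2*z) - (0) = 2*z.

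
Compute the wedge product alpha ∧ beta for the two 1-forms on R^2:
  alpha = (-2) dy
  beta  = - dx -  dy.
alpha ∧ beta = (-2) dx ∧ dy

Distribute the wedge, using dx_i ∧ dx_j = -dx_j ∧ dx_i and dx_i ∧ dx_i = 0. For each pair (i, j) with i < j, the coefficient of dx_i ∧ dx_j in alpha ∧ beta is (alpha_i * beta_j - alpha_j * beta_i). Collecting: alpha ∧ beta = (-2) dx ∧ dy.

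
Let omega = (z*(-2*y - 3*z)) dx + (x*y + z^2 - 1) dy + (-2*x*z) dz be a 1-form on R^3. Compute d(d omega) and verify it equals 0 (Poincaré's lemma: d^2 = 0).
d(d omega) = 0

Step 1: d omega = sum_{i<j} (∂f_j/∂x_i - ∂f_i/∂x_j) dx_i ∧ dx_j:
  coeff of dx ∧ dy: y + 2*z
  coeff of dx ∧ dz: 2*y + 4*z
  coeff of dy ∧ dz: -2*z
Step 2: Apply d again to each 2-form coefficient. The only possible 3-form in R^3 is dx ∧ dy ∧ dz, with coefficient
  ∂(coeff of dy∧dz)/∂x - ∂(coeff of dx∧dz)/∂y + ∂(coeff of dx∧dy)/∂z
  = ∂/∂x (-2*z) - ∂/∂y (2*y + 4*z) + ∂/∂z (y + 2*z).
Each of these terms simplifies to sums of mixed partials that cancel in pairs. The result is 0 (by equality of mixed partials for smooth functions — Schwarz / Clairaut).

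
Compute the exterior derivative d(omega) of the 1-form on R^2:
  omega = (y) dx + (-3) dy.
d(omega) = (-1) dx ∧ dy

For a 1-form omega = sum_i f_i dx_i, the exterior derivative is
  d(omega) = sum_{i < j} (∂f_j/∂x_i - ∂f_i/∂x_j) dx_i ∧ dx_j.
  coefficient of dx ∧ dy: ∂f_2/∂x - ∂f_1/∂y = ∂(-3)/∂x - ∂(y)/∂y = -1
Assembling: d(omega) = (-1) dx ∧ dy.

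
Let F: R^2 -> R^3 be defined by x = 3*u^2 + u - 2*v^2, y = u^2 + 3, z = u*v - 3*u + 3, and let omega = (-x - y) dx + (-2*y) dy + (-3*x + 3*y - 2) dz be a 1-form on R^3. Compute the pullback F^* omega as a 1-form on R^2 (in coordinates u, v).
F^* omega = (-28*u^3 - 6*u^2*v + 8*u^2 + 12*u*v^2 - 3*u*v - 22*u + 6*v^3 - 16*v^2 + 7*v - 24) du + (-6*u^3 + 16*u^2*v - 3*u^2 + 6*u*v^2 + 4*u*v + 7*u - 8*v^3 + 12*v) dv

Using F^*(f dg) = (f ∘ F) d(g ∘ F), substitute each coordinate x_i by F_i(u, v) in f_i, and replace dx_i by d F_i = (∂F_i/∂u) du + (∂F_i/∂v) dv.
  For the x component: f_1(F) = -4*u^2 - u + 2*v^2 - 3; d F_1 = (6*u + 1) du + (-4*v) dv
  For the y component: f_2(F) = -2*u^2 - 6; d F_2 = (2*u) du + (0) dv
  For the z component: f_3(F) = -6*u^2 - 3*u + 6*v^2 + 7; d F_3 = (v - 3) du + (u) dv
Combining and collecting du, dv coefficients:
  coeff of du: -28*u^3 - 6*u^2*v + 8*u^2 + 12*u*v^2 - 3*u*v - 22*u + 6*v^3 - 16*v^2 + 7*v - 24
  coeff of dv: -6*u^3 + 16*u^2*v - 3*u^2 + 6*u*v^2 + 4*u*v + 7*u - 8*v^3 + 12*v
F^* omega = (-28*u^3 - 6*u^2*v + 8*u^2 + 12*u*v^2 - 3*u*v - 22*u + 6*v^3 - 16*v^2 + 7*v - 24) du + (-6*u^3 + 16*u^2*v - 3*u^2 + 6*u*v^2 + 4*u*v + 7*u - 8*v^3 + 12*v) dv.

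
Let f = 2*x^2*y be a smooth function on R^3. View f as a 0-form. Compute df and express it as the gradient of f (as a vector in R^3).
df = (4*x*y) dx + (2*x^2) dy + (0) dz; grad f = (4*x*y, 2*x^2, 0)

For a 0-form f, d f = (∂f/∂x) dx + (∂f/∂y) dy + (∂f/∂z) dz. The components of the vector representation are exactly the entries of grad f in Cartesian coordinates:
  ∂f/∂x = 4*x*y
  ∂f/∂y = 2*x^2
  ∂f/∂z = 0.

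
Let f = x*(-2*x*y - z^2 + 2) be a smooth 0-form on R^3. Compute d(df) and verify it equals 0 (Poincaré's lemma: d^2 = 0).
d(df) = 0

Step 1: df = sum_i (∂f/∂x_i) dx_i = (-4*x*y - z^2 + 2) dx + (-2*x^2) dy + (-2*x*z) dz.
Step 2: Apply d again. Using the 1-form formula, the coefficient of dx ∧ dy in d(df) is ∂^2 f/∂x ∂y - ∂^2 f/∂y ∂x = (-4*x) - (-4*x) = 0 (equality of mixed partials for smooth f).
Similarly for dx ∧ dz and dy ∧ dz — all coefficients vanish. So d(df) = 0.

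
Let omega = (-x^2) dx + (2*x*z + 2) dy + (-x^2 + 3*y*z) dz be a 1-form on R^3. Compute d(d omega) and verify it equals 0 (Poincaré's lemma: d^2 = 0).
d(d omega) = 0

Step 1: d omega = sum_{i<j} (∂f_j/∂x_i - ∂f_i/∂x_j) dx_i ∧ dx_j:
  coeff of dx ∧ dy: 2*z
  coeff of dx ∧ dz: -2*x
  coeff of dy ∧ dz: -2*x + 3*z
Step 2: Apply d again to each 2-form coefficient. The only possible 3-form in R^3 is dx ∧ dy ∧ dz, with coefficient
  ∂(coeff of dy∧dz)/∂x - ∂(coeff of dx∧dz)/∂y + ∂(coeff of dx∧dy)/∂z
  = ∂/∂x (-2*x + 3*z) - ∂/∂y (-2*x) + ∂/∂z (2*z).
Each of these terms simplifies to sums of mixed partials that cancel in pairs. The result is 0 (by equality of mixed partials for smooth functions — Schwarz / Clairaut).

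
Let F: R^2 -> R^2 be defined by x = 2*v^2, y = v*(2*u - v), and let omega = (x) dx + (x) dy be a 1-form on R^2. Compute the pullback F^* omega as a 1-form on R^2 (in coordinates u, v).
F^* omega = (4*v^3) du + (4*v^2*(u + v)) dv

Using F^*(f dg) = (f ∘ F) d(g ∘ F), substitute each coordinate x_i by F_i(u, v) in f_i, and replace dx_i by d F_i = (∂F_i/∂u) du + (∂F_i/∂v) dv.
  For the x component: f_1(F) = 2*v^2; d F_1 = (0) du + (4*v) dv
  For the y component: f_2(F) = 2*v^2; d F_2 = (2*v) du + (2*u - 2*v) dv
Combining and collecting du, dv coefficients:
  coeff of du: 4*v^3
  coeff of dv: 4*v^2*(u + v)
F^* omega = (4*v^3) du + (4*v^2*(u + v)) dv.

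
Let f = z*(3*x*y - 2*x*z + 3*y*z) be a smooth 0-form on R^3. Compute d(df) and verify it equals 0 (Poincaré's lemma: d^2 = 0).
d(df) = 0

Step 1: df = sum_i (∂f/∂x_i) dx_i = (z*(3*y - 2*z)) dx + (3*z*(x + z)) dy + (3*x*y - 4*x*z + 6*y*z) dz.
Step 2: Apply d again. Using the 1-form formula, the coefficient of dx ∧ dy in d(df) is ∂^2 f/∂x ∂y - ∂^2 f/∂y ∂x = (3*z) - (3*z) = 0 (equality of mixed partials for smooth f).
Similarly for dx ∧ dz and dy ∧ dz — all coefficients vanish. So d(df) = 0.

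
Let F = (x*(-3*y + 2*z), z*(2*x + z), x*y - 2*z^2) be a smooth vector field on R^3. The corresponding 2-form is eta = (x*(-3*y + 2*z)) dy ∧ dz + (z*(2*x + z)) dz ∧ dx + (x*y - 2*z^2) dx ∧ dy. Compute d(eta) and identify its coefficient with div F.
d(eta) = (-3*y - 2*z) dx ∧ dy ∧ dz; div F = -3*y - 2*z

For a 2-form in R^3 of the form above, applying d gives a 3-form with coefficient ∂P/∂x + ∂Q/∂y + ∂R/∂z:
  ∂P/∂x = -3*y + 2*z
  ∂Q/∂y = 0
  ∂R/∂z = -4*z
Sum = -3*y - 2*z, which is exactly div F.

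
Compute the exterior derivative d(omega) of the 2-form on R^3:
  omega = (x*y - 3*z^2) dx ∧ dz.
d(omega) = (-x) dx ∧ dy ∧ dz

For a 2-form omega = sum_{i<j} g_{ij} dx_i ∧ dx_j, the exterior derivative is
  d(omega) = sum_{i<j} d(g_{ij}) ∧ dx_i ∧ dx_j = sum_{i<j, k} (∂g_{ij}/∂x_k) dx_k ∧ dx_i ∧ dx_j.
Expand each term, using dx_k ∧ dx_i ∧ dx_j = sgn(permutation) dx_{(a)} ∧ dx_{(b)} ∧ dx_{(c)} with (a < b < c) sorted:
  d(x*y - 3*z^2) includes (∂/∂y)(x*y - 3*z^2) dy = (x) dy, which multiplied by dx ∧ dz gives (-x) dx ∧ dy ∧ dz
Collecting like 3-forms: d(omega) = (-x) dx ∧ dy ∧ dz.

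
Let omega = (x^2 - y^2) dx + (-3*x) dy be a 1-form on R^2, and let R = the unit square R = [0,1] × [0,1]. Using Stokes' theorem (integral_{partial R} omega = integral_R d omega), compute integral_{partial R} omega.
integral_(partial R) omega = -2

Stokes: integral_partial_R omega = integral_R d omega with d omega = (∂Q/∂x - ∂P/∂y) dx ∧ dy.
  ∂Q/∂x = -3
  ∂P/∂y = -2*y
  integrand = ∂Q/∂x - ∂P/∂y = 2*y - 3.
Integrating over R: integral_0^1 integral_0^1 (2*y - 3) dx dy = -2.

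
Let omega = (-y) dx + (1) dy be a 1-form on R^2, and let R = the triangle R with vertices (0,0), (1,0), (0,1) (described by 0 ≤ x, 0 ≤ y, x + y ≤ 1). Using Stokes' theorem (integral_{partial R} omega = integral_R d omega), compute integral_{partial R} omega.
integral_(partial R) omega = 1/2

Stokes: integral_partial_R omega = integral_R d omega with d omega = (∂Q/∂x - ∂P/∂y) dx ∧ dy.
  ∂Q/∂x = 0
  ∂P/∂y = -1
  integrand = ∂Q/∂x - ∂P/∂y = 1.
Integrating over R: integral_0^1 integral_0^{1-x} (1) dy dx = 1/2.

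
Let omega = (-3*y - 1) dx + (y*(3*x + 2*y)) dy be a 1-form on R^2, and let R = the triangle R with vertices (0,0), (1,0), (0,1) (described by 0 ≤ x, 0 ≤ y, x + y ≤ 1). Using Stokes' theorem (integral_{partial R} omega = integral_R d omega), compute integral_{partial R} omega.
integral_(partial R) omega = 2

Stokes: integral_partial_R omega = integral_R d omega with d omega = (∂Q/∂x - ∂P/∂y) dx ∧ dy.
  ∂Q/∂x = 3*y
  ∂P/∂y = -3
  integrand = ∂Q/∂x - ∂P/∂y = 3*y + 3.
Integrating over R: integral_0^1 integral_0^{1-x} (3*y + 3) dy dx = 2.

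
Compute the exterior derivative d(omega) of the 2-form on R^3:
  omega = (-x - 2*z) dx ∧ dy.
d(omega) = (-2) dx ∧ dy ∧ dz

For a 2-form omega = sum_{i<j} g_{ij} dx_i ∧ dx_j, the exterior derivative is
  d(omega) = sum_{i<j} d(g_{ij}) ∧ dx_i ∧ dx_j = sum_{i<j, k} (∂g_{ij}/∂x_k) dx_k ∧ dx_i ∧ dx_j.
Expand each term, using dx_k ∧ dx_i ∧ dx_j = sgn(permutation) dx_{(a)} ∧ dx_{(b)} ∧ dx_{(c)} with (a < b < c) sorted:
  d(-x - 2*z) includes (∂/∂z)(-x - 2*z) dz = (-2) dz, which multiplied by dx ∧ dy gives (-2) dx ∧ dy ∧ dz
Collecting like 3-forms: d(omega) = (-2) dx ∧ dy ∧ dz.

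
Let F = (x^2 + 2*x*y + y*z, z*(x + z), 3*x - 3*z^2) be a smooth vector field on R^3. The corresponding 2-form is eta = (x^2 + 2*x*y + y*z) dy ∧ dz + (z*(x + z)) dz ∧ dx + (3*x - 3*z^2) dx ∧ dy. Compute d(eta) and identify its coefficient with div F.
d(eta) = (2*x + 2*y - 6*z) dx ∧ dy ∧ dz; div F = 2*x + 2*y - 6*z

For a 2-form in R^3 of the form above, applying d gives a 3-form with coefficient ∂P/∂x + ∂Q/∂y + ∂R/∂z:
  ∂P/∂x = 2*x + 2*y
  ∂Q/∂y = 0
  ∂R/∂z = -6*z
Sum = 2*x + 2*y - 6*z, which is exactly div F.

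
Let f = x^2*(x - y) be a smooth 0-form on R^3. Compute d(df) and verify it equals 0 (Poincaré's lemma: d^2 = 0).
d(df) = 0

Step 1: df = sum_i (∂f/∂x_i) dx_i = (x*(3*x - 2*y)) dx + (-x^2) dy + (0) dz.
Step 2: Apply d again. Using the 1-form formula, the coefficient of dx ∧ dy in d(df) is ∂^2 f/∂x ∂y - ∂^2 f/∂y ∂x = (-2*x) - (-2*x) = 0 (equality of mixed partials for smooth f).
Similarly for dx ∧ dz and dy ∧ dz — all coefficients vanish. So d(df) = 0.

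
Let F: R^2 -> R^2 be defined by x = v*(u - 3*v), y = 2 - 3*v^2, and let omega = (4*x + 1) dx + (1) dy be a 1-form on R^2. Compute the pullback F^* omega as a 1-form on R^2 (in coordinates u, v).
F^* omega = (v*(4*u*v - 12*v^2 + 1)) du + (4*u^2*v - 36*u*v^2 + u + 72*v^3 - 12*v) dv

Using F^*(f dg) = (f ∘ F) d(g ∘ F), substitute each coordinate x_i by F_i(u, v) in f_i, and replace dx_i by d F_i = (∂F_i/∂u) du + (∂F_i/∂v) dv.
  For the x component: f_1(F) = 4*u*v - 12*v^2 + 1; d F_1 = (v) du + (u - 6*v) dv
  For the y component: f_2(F) = 1; d F_2 = (0) du + (-6*v) dv
Combining and collecting du, dv coefficients:
  coeff of du: v*(4*u*v - 12*v^2 + 1)
  coeff of dv: 4*u^2*v - 36*u*v^2 + u + 72*v^3 - 12*v
F^* omega = (v*(4*u*v - 12*v^2 + 1)) du + (4*u^2*v - 36*u*v^2 + u + 72*v^3 - 12*v) dv.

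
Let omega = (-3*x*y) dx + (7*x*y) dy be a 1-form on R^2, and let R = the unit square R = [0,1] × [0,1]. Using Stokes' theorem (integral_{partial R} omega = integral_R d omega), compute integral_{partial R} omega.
integral_(partial R) omega = 5

Stokes: integral_partial_R omega = integral_R d omega with d omega = (∂Q/∂x - ∂P/∂y) dx ∧ dy.
  ∂Q/∂x = 7*y
  ∂P/∂y = -3*x
  integrand = ∂Q/∂x - ∂P/∂y = 3*x + 7*y.
Integrating over R: integral_0^1 integral_0^1 (3*x + 7*y) dx dy = 5.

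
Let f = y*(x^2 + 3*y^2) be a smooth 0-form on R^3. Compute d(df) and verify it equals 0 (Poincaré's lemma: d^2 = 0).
d(df) = 0

Step 1: df = sum_i (∂f/∂x_i) dx_i = (2*x*y) dx + (x^2 + 9*y^2) dy + (0) dz.
Step 2: Apply d again. Using the 1-form formula, the coefficient of dx ∧ dy in d(df) is ∂^2 f/∂x ∂y - ∂^2 f/∂y ∂x = (2*x) - (2*x) = 0 (equality of mixed partials for smooth f).
Similarly for dx ∧ dz and dy ∧ dz — all coefficients vanish. So d(df) = 0.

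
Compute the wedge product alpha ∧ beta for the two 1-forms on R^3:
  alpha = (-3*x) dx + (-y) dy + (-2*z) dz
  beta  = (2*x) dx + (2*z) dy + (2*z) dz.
alpha ∧ beta = (2*x*(y - 3*z)) dx ∧ dy + (-2*x*z) dx ∧ dz + (2*z*(-y + 2*z)) dy ∧ dz

Distribute the wedge, using dx_i ∧ dx_j = -dx_j ∧ dx_i and dx_i ∧ dx_i = 0. For each pair (i, j) with i < j, the coefficient of dx_i ∧ dx_j in alpha ∧ beta is (alpha_i * beta_j - alpha_j * beta_i). Collecting: alpha ∧ beta = (2*x*(y - 3*z)) dx ∧ dy + (-2*x*z) dx ∧ dz + (2*z*(-y + 2*z)) dy ∧ dz.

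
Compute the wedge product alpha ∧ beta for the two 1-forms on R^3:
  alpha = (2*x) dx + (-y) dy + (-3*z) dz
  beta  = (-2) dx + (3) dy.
alpha ∧ beta = (6*x - 2*y) dx ∧ dy + (-6*z) dx ∧ dz + (9*z) dy ∧ dz

Distribute the wedge, using dx_i ∧ dx_j = -dx_j ∧ dx_i and dx_i ∧ dx_i = 0. For each pair (i, j) with i < j, the coefficient of dx_i ∧ dx_j in alpha ∧ beta is (alpha_i * beta_j - alpha_j * beta_i). Collecting: alpha ∧ beta = (6*x - 2*y) dx ∧ dy + (-6*z) dx ∧ dz + (9*z) dy ∧ dz.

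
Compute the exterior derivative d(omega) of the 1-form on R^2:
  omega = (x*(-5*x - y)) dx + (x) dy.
d(omega) = (x + 1) dx ∧ dy

For a 1-form omega = sum_i f_i dx_i, the exterior derivative is
  d(omega) = sum_{i < j} (∂f_j/∂x_i - ∂f_i/∂x_j) dx_i ∧ dx_j.
  coefficient of dx ∧ dy: ∂f_2/∂x - ∂f_1/∂y = ∂(x)/∂x - ∂(x*(-5*x - y))/∂y = x + 1
Assembling: d(omega) = (x + 1) dx ∧ dy.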